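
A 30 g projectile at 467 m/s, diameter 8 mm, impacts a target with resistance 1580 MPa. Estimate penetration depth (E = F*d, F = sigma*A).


A = pi*(d/2)^2 = pi*(8/2)^2 = 50.2655 mm^2
E = 0.5*m*v^2 = 0.5*0.03*467^2 = 3271.34 J
depth = E/(sigma*A) = 3271.34 J / (1580 MPa * 50.2655 mm^2) = 3271.34/(1580 * 50.2655) m = 0.0411906 m ≈ 41.19 mm

41.19 mm


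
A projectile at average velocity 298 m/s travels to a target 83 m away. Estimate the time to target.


t = d/v = 83/298 = 0.2785 s

0.2785 s


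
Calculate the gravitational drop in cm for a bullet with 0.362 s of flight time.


drop = 0.5*g*t^2 = 0.5*9.81*0.362^2 = 0.642771 m ≈ 64.28 cm

64.28 cm


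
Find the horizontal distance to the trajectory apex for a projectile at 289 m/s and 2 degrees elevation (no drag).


R = v0^2*sin(2*theta)/g = 289^2*sin(2*2°)/9.81 = 593.897 m
apex_dist = R/2 = 593.897/2 = 296.9 m

296.9 m


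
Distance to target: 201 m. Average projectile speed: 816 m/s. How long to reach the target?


t = d/v = 201/816 = 0.2463 s

0.2463 s


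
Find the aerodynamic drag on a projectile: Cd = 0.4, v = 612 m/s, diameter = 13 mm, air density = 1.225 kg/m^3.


A = pi*(d/2)^2 = pi*(13/2000)^2 = 1.32732e-04 m^2
Fd = 0.5*Cd*rho*A*v^2 = 0.5*0.4*1.225*1.32732e-04*612^2 = 12.18 N

12.18 N


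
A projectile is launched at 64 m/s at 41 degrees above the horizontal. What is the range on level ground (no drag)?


R = v0^2 * sin(2*theta) / g = 64^2 * sin(2*41°) / 9.81 = 413.5 m

413.5 m


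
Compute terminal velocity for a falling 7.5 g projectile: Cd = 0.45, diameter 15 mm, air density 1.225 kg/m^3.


A = pi*(d/2)^2 = pi*(15/2000)^2 = 1.76715e-04 m^2
vt = sqrt(2mg/(Cd*rho*A)) = sqrt(2*0.0075*9.81/(0.45 * 1.225 * 1.76715e-04)) = 38.87 m/s

38.87 m/s


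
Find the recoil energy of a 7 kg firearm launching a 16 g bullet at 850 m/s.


v_r = m_p*v_p/m_gun = 0.016*850/7 = 1.94286 m/s, E_r = 0.5*m_gun*v_r^2 = 0.5*7*1.94286^2 = 13.21 J

13.21 J


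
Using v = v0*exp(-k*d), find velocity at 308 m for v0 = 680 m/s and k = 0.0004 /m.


v = v0*exp(-k*d) = 680*exp(-0.0004*308) = 601.2 m/s

601.2 m/s


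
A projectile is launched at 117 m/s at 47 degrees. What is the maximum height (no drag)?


H = (v0*sin(theta))^2 / (2g) = (117*sin(47°))^2 / (2*9.81) = 373.2 m

373.2 m


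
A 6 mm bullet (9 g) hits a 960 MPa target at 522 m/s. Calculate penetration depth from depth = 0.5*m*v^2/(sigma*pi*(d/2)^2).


A = pi*(d/2)^2 = pi*(6/2)^2 = 28.2743 mm^2
E = 0.5*m*v^2 = 0.5*0.009*522^2 = 1226.18 J
depth = E/(sigma*A) = 1226.18 J / (960 MPa * 28.2743 mm^2) = 1226.18/(960 * 28.2743) m = 0.0451741 m ≈ 45.17 mm

45.17 mm


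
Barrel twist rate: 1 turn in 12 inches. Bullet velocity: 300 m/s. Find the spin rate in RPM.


twist_m = 12*0.0254 = 0.3048 m
spin = v/twist = 300/0.3048 = 984.252 rev/s
RPM = spin*60 = 984.252*60 ≈ 59055 RPM

59055 RPM


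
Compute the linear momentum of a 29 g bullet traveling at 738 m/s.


p = m*v = 0.029*738 = 21.4 kg·m/s

21.4 kg·m/s


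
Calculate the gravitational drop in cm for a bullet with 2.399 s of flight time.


drop = 0.5*g*t^2 = 0.5*9.81*2.399^2 = 28.2293 m ≈ 2823 cm

2823 cm


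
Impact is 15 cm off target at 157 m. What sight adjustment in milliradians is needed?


1 mrad subtends 1 cm per 10 m of range, so adj = error_cm / (dist_m / 10) = 15 / (157/10) = 0.9554 mrad

0.9554 mrad


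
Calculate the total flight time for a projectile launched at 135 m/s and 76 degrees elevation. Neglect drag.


T = 2*v0*sin(theta)/g = 2*135*sin(76°)/9.81 = 26.71 s

26.71 s


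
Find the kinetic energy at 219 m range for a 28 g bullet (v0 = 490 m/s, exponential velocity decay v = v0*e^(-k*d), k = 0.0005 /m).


v = v0*exp(-k*d) = 490*exp(-0.0005*219) = 439.178 m/s
E = 0.5*m*v^2 = 0.5*0.028*439.178^2 = 2700 J

2700 J


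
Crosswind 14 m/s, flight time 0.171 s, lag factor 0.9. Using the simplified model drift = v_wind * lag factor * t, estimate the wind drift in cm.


drift = v_wind * lag * t = 14 * 0.9 * 0.171 = 2.1546 m ≈ 215.5 cm

215.5 cm


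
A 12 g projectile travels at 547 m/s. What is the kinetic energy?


E = 0.5*m*v^2 = 0.5*0.012*547^2 = 1795 J

1795 J


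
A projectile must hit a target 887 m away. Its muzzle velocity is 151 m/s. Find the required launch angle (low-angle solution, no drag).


sin(2*theta) = R*g/v0^2 = 887*9.81/151^2 = 0.381627, theta = arcsin(0.381627)/2 = 11.22°

11.22 degrees


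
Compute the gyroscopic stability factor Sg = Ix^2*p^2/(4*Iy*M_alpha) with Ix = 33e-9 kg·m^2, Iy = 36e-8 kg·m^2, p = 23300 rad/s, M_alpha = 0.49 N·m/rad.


Sg = Ix^2 * p^2 / (4 * Iy * M_alpha) = (33e-9)^2 * 23300^2 / (4 * 36e-8 * 0.49) = 0.8379

0.8379


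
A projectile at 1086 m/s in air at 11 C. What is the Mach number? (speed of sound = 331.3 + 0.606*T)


a = 331.3 + 0.606*(11) = 337.966 m/s
M = v/a = 1086/337.966 = 3.213

3.213


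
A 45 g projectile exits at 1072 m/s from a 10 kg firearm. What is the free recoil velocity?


v_recoil = m_p * v_p / m_gun = 0.045 * 1072 / 10 = 4.824 m/s

4.824 m/s


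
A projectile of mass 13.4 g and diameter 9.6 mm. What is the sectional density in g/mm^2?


SD = m/d^2 = 13.4/9.6^2 = 0.1454 g/mm^2

0.1454 g/mm^2


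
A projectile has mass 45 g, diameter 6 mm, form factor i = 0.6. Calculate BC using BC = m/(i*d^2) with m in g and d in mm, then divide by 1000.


BC = m/(i*d^2*1000) = 45/(0.6 * 6^2 * 1000) = 0.002083

0.002083


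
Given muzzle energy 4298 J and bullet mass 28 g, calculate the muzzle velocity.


v = sqrt(2*E/m) = sqrt(2*4298/0.028) = 554.1 m/s

554.1 m/s


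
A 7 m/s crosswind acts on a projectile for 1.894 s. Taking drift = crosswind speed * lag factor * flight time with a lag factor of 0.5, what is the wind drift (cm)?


drift = v_wind * lag * t = 7 * 0.5 * 1.894 = 6.629 m ≈ 662.9 cm

662.9 cm


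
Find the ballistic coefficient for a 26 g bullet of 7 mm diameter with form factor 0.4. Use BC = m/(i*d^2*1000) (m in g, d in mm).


BC = m/(i*d^2*1000) = 26/(0.4 * 7^2 * 1000) = 0.001327

0.001327


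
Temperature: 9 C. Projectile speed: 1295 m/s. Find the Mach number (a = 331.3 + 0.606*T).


a = 331.3 + 0.606*(9) = 336.754 m/s
M = v/a = 1295/336.754 = 3.846

3.846


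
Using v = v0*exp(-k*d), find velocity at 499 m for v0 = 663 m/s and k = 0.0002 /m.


v = v0*exp(-k*d) = 663*exp(-0.0002*499) = 600 m/s

600 m/s


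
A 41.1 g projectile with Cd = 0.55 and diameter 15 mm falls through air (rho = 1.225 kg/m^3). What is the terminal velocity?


A = pi*(d/2)^2 = pi*(15/2000)^2 = 1.76715e-04 m^2
vt = sqrt(2mg/(Cd*rho*A)) = sqrt(2*0.0411*9.81/(0.55 * 1.225 * 1.76715e-04)) = 82.3 m/s

82.3 m/s


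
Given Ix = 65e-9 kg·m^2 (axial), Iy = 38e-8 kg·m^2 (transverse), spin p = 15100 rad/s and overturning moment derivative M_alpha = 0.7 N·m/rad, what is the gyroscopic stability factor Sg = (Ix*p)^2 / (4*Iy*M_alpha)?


Sg = Ix^2 * p^2 / (4 * Iy * M_alpha) = (65e-9)^2 * 15100^2 / (4 * 38e-8 * 0.7) = 0.9054

0.9054


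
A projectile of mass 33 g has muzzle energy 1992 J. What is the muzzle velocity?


v = sqrt(2*E/m) = sqrt(2*1992/0.033) = 347.5 m/s

347.5 m/s


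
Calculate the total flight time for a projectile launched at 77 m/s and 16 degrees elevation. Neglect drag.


T = 2*v0*sin(theta)/g = 2*77*sin(16°)/9.81 = 4.327 s

4.327 s


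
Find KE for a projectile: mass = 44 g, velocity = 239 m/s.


E = 0.5*m*v^2 = 0.5*0.044*239^2 = 1257 J

1257 J


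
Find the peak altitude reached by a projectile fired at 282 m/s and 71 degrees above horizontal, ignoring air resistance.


H = (v0*sin(theta))^2 / (2g) = (282*sin(71°))^2 / (2*9.81) = 3624 m

3624 m


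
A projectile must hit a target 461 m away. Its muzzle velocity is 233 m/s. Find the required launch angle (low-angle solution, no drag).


sin(2*theta) = R*g/v0^2 = 461*9.81/233^2 = 0.0833025, theta = arcsin(0.0833025)/2 = 2.389°

2.389 degrees


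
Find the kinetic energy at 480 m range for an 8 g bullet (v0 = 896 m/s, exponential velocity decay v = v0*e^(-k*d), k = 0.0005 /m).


v = v0*exp(-k*d) = 896*exp(-0.0005*480) = 704.819 m/s
E = 0.5*m*v^2 = 0.5*0.008*704.819^2 = 1987 J

1987 J


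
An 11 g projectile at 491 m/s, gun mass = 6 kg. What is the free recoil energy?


v_r = m_p*v_p/m_gun = 0.011*491/6 = 0.900167 m/s, E_r = 0.5*m_gun*v_r^2 = 0.5*6*0.900167^2 = 2.431 J

2.431 J


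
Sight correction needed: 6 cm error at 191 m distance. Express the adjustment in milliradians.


1 mrad subtends 1 cm per 10 m of range, so adj = error_cm / (dist_m / 10) = 6 / (191/10) = 0.3141 mrad

0.3141 mrad


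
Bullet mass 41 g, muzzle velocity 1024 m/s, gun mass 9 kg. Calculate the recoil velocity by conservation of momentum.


v_recoil = m_p * v_p / m_gun = 0.041 * 1024 / 9 = 4.665 m/s

4.665 m/s


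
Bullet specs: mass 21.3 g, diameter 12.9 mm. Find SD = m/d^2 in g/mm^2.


SD = m/d^2 = 21.3/12.9^2 = 0.128 g/mm^2

0.128 g/mm^2


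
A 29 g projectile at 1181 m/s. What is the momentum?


p = m*v = 0.029*1181 = 34.25 kg·m/s

34.25 kg·m/s


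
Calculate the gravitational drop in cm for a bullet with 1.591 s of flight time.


drop = 0.5*g*t^2 = 0.5*9.81*1.591^2 = 12.4159 m ≈ 1242 cm

1242 cm


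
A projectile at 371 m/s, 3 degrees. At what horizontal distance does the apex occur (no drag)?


R = v0^2*sin(2*theta)/g = 371^2*sin(2*3°)/9.81 = 1466.61 m
apex_dist = R/2 = 1466.61/2 = 733.3 m

733.3 m


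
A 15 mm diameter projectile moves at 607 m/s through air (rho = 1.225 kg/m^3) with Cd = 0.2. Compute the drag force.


A = pi*(d/2)^2 = pi*(15/2000)^2 = 1.76715e-04 m^2
Fd = 0.5*Cd*rho*A*v^2 = 0.5*0.2*1.225*1.76715e-04*607^2 = 7.976 N

7.976 N


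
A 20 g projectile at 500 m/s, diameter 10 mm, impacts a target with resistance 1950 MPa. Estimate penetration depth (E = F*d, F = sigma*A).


A = pi*(d/2)^2 = pi*(10/2)^2 = 78.5398 mm^2
E = 0.5*m*v^2 = 0.5*0.02*500^2 = 2500 J
depth = E/(sigma*A) = 2500 J / (1950 MPa * 78.5398 mm^2) = 2500/(1950 * 78.5398) m = 0.0163236 m ≈ 16.32 mm

16.32 mm


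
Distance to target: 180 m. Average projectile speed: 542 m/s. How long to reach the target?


t = d/v = 180/542 = 0.3321 s

0.3321 s


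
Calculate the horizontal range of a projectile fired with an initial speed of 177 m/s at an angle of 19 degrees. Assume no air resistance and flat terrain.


R = v0^2 * sin(2*theta) / g = 177^2 * sin(2*19°) / 9.81 = 1966 m

1966 m


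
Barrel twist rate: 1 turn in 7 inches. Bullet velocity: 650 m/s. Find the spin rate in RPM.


twist_m = 7*0.0254 = 0.1778 m
spin = v/twist = 650/0.1778 = 3655.793 rev/s
RPM = spin*60 = 3655.793*60 ≈ 219348 RPM

219348 RPM


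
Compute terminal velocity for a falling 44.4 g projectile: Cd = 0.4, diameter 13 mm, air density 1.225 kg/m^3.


A = pi*(d/2)^2 = pi*(13/2000)^2 = 1.32732e-04 m^2
vt = sqrt(2mg/(Cd*rho*A)) = sqrt(2*0.0444*9.81/(0.4 * 1.225 * 1.32732e-04)) = 115.7 m/s

115.7 m/s


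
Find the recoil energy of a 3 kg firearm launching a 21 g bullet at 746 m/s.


v_r = m_p*v_p/m_gun = 0.021*746/3 = 5.222 m/s, E_r = 0.5*m_gun*v_r^2 = 0.5*3*5.222^2 = 40.9 J

40.9 J


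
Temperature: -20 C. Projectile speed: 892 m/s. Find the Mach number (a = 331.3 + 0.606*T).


a = 331.3 + 0.606*(-20) = 319.18 m/s
M = v/a = 892/319.18 = 2.795

2.795


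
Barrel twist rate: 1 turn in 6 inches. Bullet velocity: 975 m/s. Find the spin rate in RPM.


twist_m = 6*0.0254 = 0.1524 m
spin = v/twist = 975/0.1524 = 6397.638 rev/s
RPM = spin*60 = 6397.638*60 ≈ 383858 RPM

383858 RPM


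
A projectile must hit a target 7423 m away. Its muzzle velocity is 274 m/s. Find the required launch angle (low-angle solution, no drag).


sin(2*theta) = R*g/v0^2 = 7423*9.81/274^2 = 0.969946, theta = arcsin(0.969946)/2 = 37.96°

37.96 degrees


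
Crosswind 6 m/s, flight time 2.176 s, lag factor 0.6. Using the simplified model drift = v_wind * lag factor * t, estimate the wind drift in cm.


drift = v_wind * lag * t = 6 * 0.6 * 2.176 = 7.8336 m ≈ 783.4 cm

783.4 cm


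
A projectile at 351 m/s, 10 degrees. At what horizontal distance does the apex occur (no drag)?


R = v0^2*sin(2*theta)/g = 351^2*sin(2*10°)/9.81 = 4295.33 m
apex_dist = R/2 = 4295.33/2 = 2148 m

2148 m


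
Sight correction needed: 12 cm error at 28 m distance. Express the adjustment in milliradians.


1 mrad subtends 1 cm per 10 m of range, so adj = error_cm / (dist_m / 10) = 12 / (28/10) = 4.286 mrad

4.286 mrad


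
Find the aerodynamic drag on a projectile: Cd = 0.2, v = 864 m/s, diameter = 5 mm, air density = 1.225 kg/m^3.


A = pi*(d/2)^2 = pi*(5/2000)^2 = 1.96350e-05 m^2
Fd = 0.5*Cd*rho*A*v^2 = 0.5*0.2*1.225*1.96350e-05*864^2 = 1.796 N

1.796 N


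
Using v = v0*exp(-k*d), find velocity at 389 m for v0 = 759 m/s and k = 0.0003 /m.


v = v0*exp(-k*d) = 759*exp(-0.0003*389) = 675.4 m/s

675.4 m/s


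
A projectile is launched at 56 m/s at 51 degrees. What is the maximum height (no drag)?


H = (v0*sin(theta))^2 / (2g) = (56*sin(51°))^2 / (2*9.81) = 96.53 m

96.53 m


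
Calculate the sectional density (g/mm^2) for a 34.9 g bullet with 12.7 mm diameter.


SD = m/d^2 = 34.9/12.7^2 = 0.2164 g/mm^2

0.2164 g/mm^2


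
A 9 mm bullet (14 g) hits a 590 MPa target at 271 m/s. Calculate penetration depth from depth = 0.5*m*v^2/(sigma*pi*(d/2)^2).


A = pi*(d/2)^2 = pi*(9/2)^2 = 63.6173 mm^2
E = 0.5*m*v^2 = 0.5*0.014*271^2 = 514.087 J
depth = E/(sigma*A) = 514.087 J / (590 MPa * 63.6173 mm^2) = 514.087/(590 * 63.6173) m = 0.0136965 m ≈ 13.7 mm

13.7 mm


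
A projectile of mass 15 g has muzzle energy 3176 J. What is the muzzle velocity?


v = sqrt(2*E/m) = sqrt(2*3176/0.015) = 650.7 m/s

650.7 m/s


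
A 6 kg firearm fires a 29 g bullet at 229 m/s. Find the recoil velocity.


v_recoil = m_p * v_p / m_gun = 0.029 * 229 / 6 = 1.107 m/s

1.107 m/s


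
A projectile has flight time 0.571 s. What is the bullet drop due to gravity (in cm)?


drop = 0.5*g*t^2 = 0.5*9.81*0.571^2 = 1.59923 m ≈ 159.9 cm

159.9 cm


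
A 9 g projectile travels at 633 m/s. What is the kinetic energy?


E = 0.5*m*v^2 = 0.5*0.009*633^2 = 1803 J

1803 J


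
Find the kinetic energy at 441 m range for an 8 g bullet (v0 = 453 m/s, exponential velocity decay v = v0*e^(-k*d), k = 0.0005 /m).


v = v0*exp(-k*d) = 453*exp(-0.0005*441) = 363.359 m/s
E = 0.5*m*v^2 = 0.5*0.008*363.359^2 = 528.1 J

528.1 J


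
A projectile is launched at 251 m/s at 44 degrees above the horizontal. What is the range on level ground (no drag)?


R = v0^2 * sin(2*theta) / g = 251^2 * sin(2*44°) / 9.81 = 6418 m

6418 m


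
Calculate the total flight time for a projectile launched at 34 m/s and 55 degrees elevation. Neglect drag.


T = 2*v0*sin(theta)/g = 2*34*sin(55°)/9.81 = 5.678 s

5.678 s


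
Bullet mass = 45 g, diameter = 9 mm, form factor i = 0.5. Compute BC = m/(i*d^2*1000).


BC = m/(i*d^2*1000) = 45/(0.5 * 9^2 * 1000) = 0.001111

0.001111


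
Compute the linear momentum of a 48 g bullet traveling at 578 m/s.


p = m*v = 0.048*578 = 27.74 kg·m/s

27.74 kg·m/s


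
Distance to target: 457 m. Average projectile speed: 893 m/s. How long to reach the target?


t = d/v = 457/893 = 0.5118 s

0.5118 s


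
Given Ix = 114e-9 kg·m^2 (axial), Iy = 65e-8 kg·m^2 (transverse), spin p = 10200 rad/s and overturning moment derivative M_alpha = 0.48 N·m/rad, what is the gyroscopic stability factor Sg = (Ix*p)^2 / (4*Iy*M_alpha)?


Sg = Ix^2 * p^2 / (4 * Iy * M_alpha) = (114e-9)^2 * 10200^2 / (4 * 65e-8 * 0.48) = 1.083

1.083


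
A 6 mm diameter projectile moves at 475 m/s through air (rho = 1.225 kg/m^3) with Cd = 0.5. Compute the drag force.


A = pi*(d/2)^2 = pi*(6/2000)^2 = 2.82743e-05 m^2
Fd = 0.5*Cd*rho*A*v^2 = 0.5*0.5*1.225*2.82743e-05*475^2 = 1.954 N

1.954 N


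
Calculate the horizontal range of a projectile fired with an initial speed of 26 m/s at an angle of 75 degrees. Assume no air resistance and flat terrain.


R = v0^2 * sin(2*theta) / g = 26^2 * sin(2*75°) / 9.81 = 34.45 m

34.45 m


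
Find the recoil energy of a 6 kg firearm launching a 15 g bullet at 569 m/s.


v_r = m_p*v_p/m_gun = 0.015*569/6 = 1.4225 m/s, E_r = 0.5*m_gun*v_r^2 = 0.5*6*1.4225^2 = 6.071 J

6.071 J


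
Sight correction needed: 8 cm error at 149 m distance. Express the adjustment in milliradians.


1 mrad subtends 1 cm per 10 m of range, so adj = error_cm / (dist_m / 10) = 8 / (149/10) = 0.5369 mrad

0.5369 mrad


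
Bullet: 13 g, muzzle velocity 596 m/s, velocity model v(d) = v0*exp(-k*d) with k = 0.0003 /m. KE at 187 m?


v = v0*exp(-k*d) = 596*exp(-0.0003*187) = 563.485 m/s
E = 0.5*m*v^2 = 0.5*0.013*563.485^2 = 2064 J

2064 J


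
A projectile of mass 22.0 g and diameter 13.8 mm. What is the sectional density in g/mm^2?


SD = m/d^2 = 22.0/13.8^2 = 0.1155 g/mm^2

0.1155 g/mm^2


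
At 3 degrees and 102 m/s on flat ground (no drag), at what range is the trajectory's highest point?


R = v0^2*sin(2*theta)/g = 102^2*sin(2*3°)/9.81 = 110.858 m
apex_dist = R/2 = 110.858/2 = 55.43 m

55.43 m


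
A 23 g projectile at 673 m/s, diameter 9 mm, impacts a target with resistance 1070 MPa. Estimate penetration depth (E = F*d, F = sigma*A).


A = pi*(d/2)^2 = pi*(9/2)^2 = 63.6173 mm^2
E = 0.5*m*v^2 = 0.5*0.023*673^2 = 5208.68 J
depth = E/(sigma*A) = 5208.68 J / (1070 MPa * 63.6173 mm^2) = 5208.68/(1070 * 63.6173) m = 0.076519 m ≈ 76.52 mm

76.52 mm


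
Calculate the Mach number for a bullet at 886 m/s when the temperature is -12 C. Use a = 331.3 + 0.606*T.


a = 331.3 + 0.606*(-12) = 324.028 m/s
M = v/a = 886/324.028 = 2.734

2.734


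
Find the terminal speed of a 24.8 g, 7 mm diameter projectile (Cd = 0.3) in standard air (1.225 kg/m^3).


A = pi*(d/2)^2 = pi*(7/2000)^2 = 3.84845e-05 m^2
vt = sqrt(2mg/(Cd*rho*A)) = sqrt(2*0.0248*9.81/(0.3 * 1.225 * 3.84845e-05)) = 185.5 m/s

185.5 m/s


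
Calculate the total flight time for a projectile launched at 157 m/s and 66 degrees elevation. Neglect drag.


T = 2*v0*sin(theta)/g = 2*157*sin(66°)/9.81 = 29.24 s

29.24 s


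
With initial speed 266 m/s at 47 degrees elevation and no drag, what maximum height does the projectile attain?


H = (v0*sin(theta))^2 / (2g) = (266*sin(47°))^2 / (2*9.81) = 1929 m

1929 m


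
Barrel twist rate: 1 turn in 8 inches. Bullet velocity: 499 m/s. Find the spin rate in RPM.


twist_m = 8*0.0254 = 0.2032 m
spin = v/twist = 499/0.2032 = 2455.709 rev/s
RPM = spin*60 = 2455.709*60 ≈ 147343 RPM

147343 RPM


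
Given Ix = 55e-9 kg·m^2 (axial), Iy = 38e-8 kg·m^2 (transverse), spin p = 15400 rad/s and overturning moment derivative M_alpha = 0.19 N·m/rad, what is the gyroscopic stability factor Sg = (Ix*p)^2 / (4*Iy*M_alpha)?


Sg = Ix^2 * p^2 / (4 * Iy * M_alpha) = (55e-9)^2 * 15400^2 / (4 * 38e-8 * 0.19) = 2.484

2.484


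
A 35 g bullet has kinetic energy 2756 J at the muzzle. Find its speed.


v = sqrt(2*E/m) = sqrt(2*2756/0.035) = 396.8 m/s

396.8 m/s


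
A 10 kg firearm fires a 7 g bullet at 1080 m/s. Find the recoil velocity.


v_recoil = m_p * v_p / m_gun = 0.007 * 1080 / 10 = 0.756 m/s

0.756 m/s


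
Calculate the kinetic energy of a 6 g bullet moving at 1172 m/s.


E = 0.5*m*v^2 = 0.5*0.006*1172^2 = 4121 J

4121 J


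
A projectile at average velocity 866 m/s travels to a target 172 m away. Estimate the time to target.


t = d/v = 172/866 = 0.1986 s

0.1986 s


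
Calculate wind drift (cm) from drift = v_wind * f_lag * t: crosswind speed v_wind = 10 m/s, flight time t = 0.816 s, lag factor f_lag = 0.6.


drift = v_wind * lag * t = 10 * 0.6 * 0.816 = 4.896 m ≈ 489.6 cm

489.6 cm


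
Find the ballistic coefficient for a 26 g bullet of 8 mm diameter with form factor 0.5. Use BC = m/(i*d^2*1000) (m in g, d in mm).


BC = m/(i*d^2*1000) = 26/(0.5 * 8^2 * 1000) = 0.0008125

0.0008125


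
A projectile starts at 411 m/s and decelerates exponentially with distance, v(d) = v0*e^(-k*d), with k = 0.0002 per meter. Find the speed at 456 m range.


v = v0*exp(-k*d) = 411*exp(-0.0002*456) = 375.2 m/s

375.2 m/s


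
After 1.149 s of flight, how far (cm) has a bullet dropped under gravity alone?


drop = 0.5*g*t^2 = 0.5*9.81*1.149^2 = 6.47559 m ≈ 647.6 cm

647.6 cm


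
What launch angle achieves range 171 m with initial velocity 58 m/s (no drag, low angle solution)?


sin(2*theta) = R*g/v0^2 = 171*9.81/58^2 = 0.498665, theta = arcsin(0.498665)/2 = 14.96°

14.96 degrees


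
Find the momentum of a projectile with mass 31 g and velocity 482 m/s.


p = m*v = 0.031*482 = 14.94 kg·m/s

14.94 kg·m/s


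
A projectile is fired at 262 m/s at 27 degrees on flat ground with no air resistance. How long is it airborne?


T = 2*v0*sin(theta)/g = 2*262*sin(27°)/9.81 = 24.25 s

24.25 s


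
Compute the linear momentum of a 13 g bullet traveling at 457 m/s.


p = m*v = 0.013*457 = 5.941 kg·m/s

5.941 kg·m/s


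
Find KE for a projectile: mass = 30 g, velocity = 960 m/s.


E = 0.5*m*v^2 = 0.5*0.03*960^2 = 13824 J

13824 J


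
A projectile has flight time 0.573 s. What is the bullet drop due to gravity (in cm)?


drop = 0.5*g*t^2 = 0.5*9.81*0.573^2 = 1.61045 m ≈ 161 cm

161 cm


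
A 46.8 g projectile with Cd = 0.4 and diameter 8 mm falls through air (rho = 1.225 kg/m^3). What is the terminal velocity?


A = pi*(d/2)^2 = pi*(8/2000)^2 = 5.02655e-05 m^2
vt = sqrt(2mg/(Cd*rho*A)) = sqrt(2*0.0468*9.81/(0.4 * 1.225 * 5.02655e-05)) = 193.1 m/s

193.1 m/s


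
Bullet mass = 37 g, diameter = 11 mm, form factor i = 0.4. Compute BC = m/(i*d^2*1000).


BC = m/(i*d^2*1000) = 37/(0.4 * 11^2 * 1000) = 0.0007645

0.0007645


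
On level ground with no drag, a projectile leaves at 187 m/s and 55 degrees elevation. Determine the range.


R = v0^2 * sin(2*theta) / g = 187^2 * sin(2*55°) / 9.81 = 3350 m

3350 m


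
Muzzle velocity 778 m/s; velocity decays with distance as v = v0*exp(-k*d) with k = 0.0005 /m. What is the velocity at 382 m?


v = v0*exp(-k*d) = 778*exp(-0.0005*382) = 642.7 m/s

642.7 m/s


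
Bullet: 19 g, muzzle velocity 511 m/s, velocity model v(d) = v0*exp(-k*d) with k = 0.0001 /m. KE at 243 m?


v = v0*exp(-k*d) = 511*exp(-0.0001*243) = 498.732 m/s
E = 0.5*m*v^2 = 0.5*0.019*498.732^2 = 2363 J

2363 J


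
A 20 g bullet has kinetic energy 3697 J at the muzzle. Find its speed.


v = sqrt(2*E/m) = sqrt(2*3697/0.02) = 608 m/s

608 m/s


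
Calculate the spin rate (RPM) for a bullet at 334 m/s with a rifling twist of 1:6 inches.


twist_m = 6*0.0254 = 0.1524 m
spin = v/twist = 334/0.1524 = 2191.601 rev/s
RPM = spin*60 = 2191.601*60 ≈ 131496 RPM

131496 RPM


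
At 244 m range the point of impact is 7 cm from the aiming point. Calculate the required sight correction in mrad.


1 mrad subtends 1 cm per 10 m of range, so adj = error_cm / (dist_m / 10) = 7 / (244/10) = 0.2869 mrad

0.2869 mrad


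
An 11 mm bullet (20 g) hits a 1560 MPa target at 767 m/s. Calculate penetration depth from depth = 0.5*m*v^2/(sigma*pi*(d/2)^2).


A = pi*(d/2)^2 = pi*(11/2)^2 = 95.0332 mm^2
E = 0.5*m*v^2 = 0.5*0.02*767^2 = 5882.89 J
depth = E/(sigma*A) = 5882.89 J / (1560 MPa * 95.0332 mm^2) = 5882.89/(1560 * 95.0332) m = 0.0396818 m ≈ 39.68 mm

39.68 mm


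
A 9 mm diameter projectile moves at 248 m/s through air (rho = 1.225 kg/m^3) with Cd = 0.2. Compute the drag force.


A = pi*(d/2)^2 = pi*(9/2000)^2 = 6.36173e-05 m^2
Fd = 0.5*Cd*rho*A*v^2 = 0.5*0.2*1.225*6.36173e-05*248^2 = 0.4793 N

0.4793 N


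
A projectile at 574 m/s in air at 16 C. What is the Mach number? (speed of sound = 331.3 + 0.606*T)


a = 331.3 + 0.606*(16) = 340.996 m/s
M = v/a = 574/340.996 = 1.683

1.683


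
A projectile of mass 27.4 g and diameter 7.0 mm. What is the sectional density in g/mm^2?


SD = m/d^2 = 27.4/7.0^2 = 0.5592 g/mm^2

0.5592 g/mm^2


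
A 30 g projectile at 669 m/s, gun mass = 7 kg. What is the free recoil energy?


v_r = m_p*v_p/m_gun = 0.03*669/7 = 2.86714 m/s, E_r = 0.5*m_gun*v_r^2 = 0.5*7*2.86714^2 = 28.77 J

28.77 J


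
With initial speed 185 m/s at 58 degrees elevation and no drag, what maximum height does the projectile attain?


H = (v0*sin(theta))^2 / (2g) = (185*sin(58°))^2 / (2*9.81) = 1255 m

1255 m


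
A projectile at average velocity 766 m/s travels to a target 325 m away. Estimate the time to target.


t = d/v = 325/766 = 0.4243 s

0.4243 s


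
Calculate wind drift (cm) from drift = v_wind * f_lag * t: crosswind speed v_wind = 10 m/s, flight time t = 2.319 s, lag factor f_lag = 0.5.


drift = v_wind * lag * t = 10 * 0.5 * 2.319 = 11.595 m ≈ 1160 cm

1160 cm


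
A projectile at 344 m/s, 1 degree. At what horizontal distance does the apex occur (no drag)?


R = v0^2*sin(2*theta)/g = 344^2*sin(2*1°)/9.81 = 420.985 m
apex_dist = R/2 = 420.985/2 = 210.5 m

210.5 m


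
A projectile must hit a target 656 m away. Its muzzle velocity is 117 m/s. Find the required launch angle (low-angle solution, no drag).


sin(2*theta) = R*g/v0^2 = 656*9.81/117^2 = 0.470112, theta = arcsin(0.470112)/2 = 14.02°

14.02 degrees


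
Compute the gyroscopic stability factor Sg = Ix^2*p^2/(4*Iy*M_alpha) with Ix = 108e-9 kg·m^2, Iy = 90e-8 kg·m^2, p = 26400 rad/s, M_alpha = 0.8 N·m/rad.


Sg = Ix^2 * p^2 / (4 * Iy * M_alpha) = (108e-9)^2 * 26400^2 / (4 * 90e-8 * 0.8) = 2.823

2.823


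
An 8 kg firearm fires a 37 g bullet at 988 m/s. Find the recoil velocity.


v_recoil = m_p * v_p / m_gun = 0.037 * 988 / 8 = 4.569 m/s

4.569 m/s


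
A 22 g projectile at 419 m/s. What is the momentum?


p = m*v = 0.022*419 = 9.218 kg·m/s

9.218 kg·m/s


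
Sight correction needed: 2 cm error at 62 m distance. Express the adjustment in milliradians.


1 mrad subtends 1 cm per 10 m of range, so adj = error_cm / (dist_m / 10) = 2 / (62/10) = 0.3226 mrad

0.3226 mrad


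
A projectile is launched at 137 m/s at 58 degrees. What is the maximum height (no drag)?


H = (v0*sin(theta))^2 / (2g) = (137*sin(58°))^2 / (2*9.81) = 688 m

688 m


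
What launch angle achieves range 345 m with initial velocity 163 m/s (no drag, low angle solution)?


sin(2*theta) = R*g/v0^2 = 345*9.81/163^2 = 0.127383, theta = arcsin(0.127383)/2 = 3.659°

3.659 degrees


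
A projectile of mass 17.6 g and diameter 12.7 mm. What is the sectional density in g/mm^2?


SD = m/d^2 = 17.6/12.7^2 = 0.1091 g/mm^2

0.1091 g/mm^2


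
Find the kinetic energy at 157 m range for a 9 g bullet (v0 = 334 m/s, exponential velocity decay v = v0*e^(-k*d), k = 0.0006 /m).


v = v0*exp(-k*d) = 334*exp(-0.0006*157) = 303.974 m/s
E = 0.5*m*v^2 = 0.5*0.009*303.974^2 = 415.8 J

415.8 J


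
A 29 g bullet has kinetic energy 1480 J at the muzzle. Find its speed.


v = sqrt(2*E/m) = sqrt(2*1480/0.029) = 319.5 m/s

319.5 m/s


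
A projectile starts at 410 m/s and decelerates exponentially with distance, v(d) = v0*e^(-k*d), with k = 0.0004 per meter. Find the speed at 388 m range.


v = v0*exp(-k*d) = 410*exp(-0.0004*388) = 351.1 m/s

351.1 m/s


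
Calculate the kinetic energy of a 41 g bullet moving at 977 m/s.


E = 0.5*m*v^2 = 0.5*0.041*977^2 = 19568 J

19568 J


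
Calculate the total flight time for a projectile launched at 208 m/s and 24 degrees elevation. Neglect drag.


T = 2*v0*sin(theta)/g = 2*208*sin(24°)/9.81 = 17.25 s

17.25 s


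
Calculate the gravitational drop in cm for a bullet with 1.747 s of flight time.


drop = 0.5*g*t^2 = 0.5*9.81*1.747^2 = 14.9701 m ≈ 1497 cm

1497 cm


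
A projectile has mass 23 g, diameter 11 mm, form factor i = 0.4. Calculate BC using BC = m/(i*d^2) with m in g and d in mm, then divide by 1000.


BC = m/(i*d^2*1000) = 23/(0.4 * 11^2 * 1000) = 0.0004752

0.0004752


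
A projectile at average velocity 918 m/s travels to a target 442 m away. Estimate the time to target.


t = d/v = 442/918 = 0.4815 s

0.4815 s


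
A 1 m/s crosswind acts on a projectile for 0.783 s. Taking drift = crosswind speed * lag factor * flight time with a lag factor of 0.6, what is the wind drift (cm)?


drift = v_wind * lag * t = 1 * 0.6 * 0.783 = 0.4698 m ≈ 46.98 cm

46.98 cm


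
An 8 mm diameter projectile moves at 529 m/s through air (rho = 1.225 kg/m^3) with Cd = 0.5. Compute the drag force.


A = pi*(d/2)^2 = pi*(8/2000)^2 = 5.02655e-05 m^2
Fd = 0.5*Cd*rho*A*v^2 = 0.5*0.5*1.225*5.02655e-05*529^2 = 4.308 N

4.308 N


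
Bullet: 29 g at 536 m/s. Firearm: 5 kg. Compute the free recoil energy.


v_r = m_p*v_p/m_gun = 0.029*536/5 = 3.1088 m/s, E_r = 0.5*m_gun*v_r^2 = 0.5*5*3.1088^2 = 24.16 J

24.16 J


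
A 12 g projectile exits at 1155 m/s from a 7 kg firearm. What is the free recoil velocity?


v_recoil = m_p * v_p / m_gun = 0.012 * 1155 / 7 = 1.98 m/s

1.98 m/s


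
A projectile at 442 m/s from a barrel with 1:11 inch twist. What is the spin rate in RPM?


twist_m = 11*0.0254 = 0.2794 m
spin = v/twist = 442/0.2794 = 1581.961 rev/s
RPM = spin*60 = 1581.961*60 ≈ 94918 RPM

94918 RPM


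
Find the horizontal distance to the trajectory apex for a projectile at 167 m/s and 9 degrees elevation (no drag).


R = v0^2*sin(2*theta)/g = 167^2*sin(2*9°)/9.81 = 878.509 m
apex_dist = R/2 = 878.509/2 = 439.3 m

439.3 m


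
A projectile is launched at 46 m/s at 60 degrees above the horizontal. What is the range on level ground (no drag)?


R = v0^2 * sin(2*theta) / g = 46^2 * sin(2*60°) / 9.81 = 186.8 m

186.8 m


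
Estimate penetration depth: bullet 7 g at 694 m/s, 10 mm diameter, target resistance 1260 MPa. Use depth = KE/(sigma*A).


A = pi*(d/2)^2 = pi*(10/2)^2 = 78.5398 mm^2
E = 0.5*m*v^2 = 0.5*0.007*694^2 = 1685.73 J
depth = E/(sigma*A) = 1685.73 J / (1260 MPa * 78.5398 mm^2) = 1685.73/(1260 * 78.5398) m = 0.0170344 m ≈ 17.03 mm

17.03 mm


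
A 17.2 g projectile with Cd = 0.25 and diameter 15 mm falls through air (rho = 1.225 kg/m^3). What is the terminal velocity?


A = pi*(d/2)^2 = pi*(15/2000)^2 = 1.76715e-04 m^2
vt = sqrt(2mg/(Cd*rho*A)) = sqrt(2*0.0172*9.81/(0.25 * 1.225 * 1.76715e-04)) = 78.97 m/s

78.97 m/s


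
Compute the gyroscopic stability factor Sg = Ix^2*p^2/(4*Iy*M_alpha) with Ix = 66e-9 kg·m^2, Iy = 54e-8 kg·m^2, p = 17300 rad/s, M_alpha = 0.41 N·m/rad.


Sg = Ix^2 * p^2 / (4 * Iy * M_alpha) = (66e-9)^2 * 17300^2 / (4 * 54e-8 * 0.41) = 1.472

1.472


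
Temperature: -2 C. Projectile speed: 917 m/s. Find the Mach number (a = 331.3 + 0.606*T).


a = 331.3 + 0.606*(-2) = 330.088 m/s
M = v/a = 917/330.088 = 2.778

2.778


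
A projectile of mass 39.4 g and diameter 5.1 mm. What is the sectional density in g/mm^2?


SD = m/d^2 = 39.4/5.1^2 = 1.515 g/mm^2

1.515 g/mm^2


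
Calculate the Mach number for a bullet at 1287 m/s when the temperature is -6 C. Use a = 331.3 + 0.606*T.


a = 331.3 + 0.606*(-6) = 327.664 m/s
M = v/a = 1287/327.664 = 3.928

3.928


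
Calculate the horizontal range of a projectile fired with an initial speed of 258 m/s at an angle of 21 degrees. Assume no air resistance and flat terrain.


R = v0^2 * sin(2*theta) / g = 258^2 * sin(2*21°) / 9.81 = 4540 m

4540 m


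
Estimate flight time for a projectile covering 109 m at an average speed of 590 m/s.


t = d/v = 109/590 = 0.1847 s

0.1847 s


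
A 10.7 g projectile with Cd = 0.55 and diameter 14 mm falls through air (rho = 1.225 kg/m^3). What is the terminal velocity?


A = pi*(d/2)^2 = pi*(14/2000)^2 = 1.53938e-04 m^2
vt = sqrt(2mg/(Cd*rho*A)) = sqrt(2*0.0107*9.81/(0.55 * 1.225 * 1.53938e-04)) = 44.99 m/s

44.99 m/s


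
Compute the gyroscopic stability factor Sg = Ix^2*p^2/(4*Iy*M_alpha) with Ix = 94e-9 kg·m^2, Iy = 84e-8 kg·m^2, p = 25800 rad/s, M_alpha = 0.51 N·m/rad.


Sg = Ix^2 * p^2 / (4 * Iy * M_alpha) = (94e-9)^2 * 25800^2 / (4 * 84e-8 * 0.51) = 3.432

3.432


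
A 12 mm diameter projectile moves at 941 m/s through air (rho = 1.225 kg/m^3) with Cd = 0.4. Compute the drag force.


A = pi*(d/2)^2 = pi*(12/2000)^2 = 1.13097e-04 m^2
Fd = 0.5*Cd*rho*A*v^2 = 0.5*0.4*1.225*1.13097e-04*941^2 = 24.54 N

24.54 N


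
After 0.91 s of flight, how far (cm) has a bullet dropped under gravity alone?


drop = 0.5*g*t^2 = 0.5*9.81*0.91^2 = 4.06183 m ≈ 406.2 cm

406.2 cm


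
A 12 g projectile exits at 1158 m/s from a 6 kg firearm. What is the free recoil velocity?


v_recoil = m_p * v_p / m_gun = 0.012 * 1158 / 6 = 2.316 m/s

2.316 m/s


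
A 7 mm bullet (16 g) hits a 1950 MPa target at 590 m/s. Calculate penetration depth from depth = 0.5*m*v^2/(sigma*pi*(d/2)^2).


A = pi*(d/2)^2 = pi*(7/2)^2 = 38.4845 mm^2
E = 0.5*m*v^2 = 0.5*0.016*590^2 = 2784.8 J
depth = E/(sigma*A) = 2784.8 J / (1950 MPa * 38.4845 mm^2) = 2784.8/(1950 * 38.4845) m = 0.0371085 m ≈ 37.11 mm

37.11 mm


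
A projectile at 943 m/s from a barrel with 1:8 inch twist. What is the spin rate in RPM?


twist_m = 8*0.0254 = 0.2032 m
spin = v/twist = 943/0.2032 = 4640.748 rev/s
RPM = spin*60 = 4640.748*60 ≈ 278445 RPM

278445 RPM


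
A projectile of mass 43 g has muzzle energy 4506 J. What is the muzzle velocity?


v = sqrt(2*E/m) = sqrt(2*4506/0.043) = 457.8 m/s

457.8 m/s


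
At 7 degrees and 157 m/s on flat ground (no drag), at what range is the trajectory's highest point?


R = v0^2*sin(2*theta)/g = 157^2*sin(2*7°)/9.81 = 607.863 m
apex_dist = R/2 = 607.863/2 = 303.9 m

303.9 m


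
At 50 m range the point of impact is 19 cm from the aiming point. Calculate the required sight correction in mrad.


1 mrad subtends 1 cm per 10 m of range, so adj = error_cm / (dist_m / 10) = 19 / (50/10) = 3.8 mrad

3.8 mrad


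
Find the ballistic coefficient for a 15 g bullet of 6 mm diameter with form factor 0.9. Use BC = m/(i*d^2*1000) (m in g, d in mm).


BC = m/(i*d^2*1000) = 15/(0.9 * 6^2 * 1000) = 0.000463

0.000463


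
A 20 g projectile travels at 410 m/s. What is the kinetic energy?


E = 0.5*m*v^2 = 0.5*0.02*410^2 = 1681 J

1681 J


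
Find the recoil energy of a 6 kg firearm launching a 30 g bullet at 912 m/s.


v_r = m_p*v_p/m_gun = 0.03*912/6 = 4.56 m/s, E_r = 0.5*m_gun*v_r^2 = 0.5*6*4.56^2 = 62.38 J

62.38 J


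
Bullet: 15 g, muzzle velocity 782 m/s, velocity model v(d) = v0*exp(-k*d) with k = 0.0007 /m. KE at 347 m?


v = v0*exp(-k*d) = 782*exp(-0.0007*347) = 613.362 m/s
E = 0.5*m*v^2 = 0.5*0.015*613.362^2 = 2822 J

2822 J


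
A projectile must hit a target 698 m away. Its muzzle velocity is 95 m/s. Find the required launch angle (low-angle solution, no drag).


sin(2*theta) = R*g/v0^2 = 698*9.81/95^2 = 0.758712, theta = arcsin(0.758712)/2 = 24.68°

24.68 degrees


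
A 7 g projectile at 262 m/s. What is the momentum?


p = m*v = 0.007*262 = 1.834 kg·m/s

1.834 kg·m/s


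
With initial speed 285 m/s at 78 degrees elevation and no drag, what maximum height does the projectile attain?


H = (v0*sin(theta))^2 / (2g) = (285*sin(78°))^2 / (2*9.81) = 3961 m

3961 m


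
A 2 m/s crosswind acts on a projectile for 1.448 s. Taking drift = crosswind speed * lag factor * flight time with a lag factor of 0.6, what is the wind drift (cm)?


drift = v_wind * lag * t = 2 * 0.6 * 1.448 = 1.7376 m ≈ 173.8 cm

173.8 cm


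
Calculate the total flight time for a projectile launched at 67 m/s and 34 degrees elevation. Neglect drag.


T = 2*v0*sin(theta)/g = 2*67*sin(34°)/9.81 = 7.638 s

7.638 s


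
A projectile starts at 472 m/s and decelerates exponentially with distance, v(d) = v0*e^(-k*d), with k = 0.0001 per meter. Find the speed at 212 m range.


v = v0*exp(-k*d) = 472*exp(-0.0001*212) = 462.1 m/s

462.1 m/s


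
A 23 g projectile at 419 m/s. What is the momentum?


p = m*v = 0.023*419 = 9.637 kg·m/s

9.637 kg·m/s


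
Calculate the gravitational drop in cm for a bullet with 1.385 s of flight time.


drop = 0.5*g*t^2 = 0.5*9.81*1.385^2 = 9.40889 m ≈ 940.9 cm

940.9 cm


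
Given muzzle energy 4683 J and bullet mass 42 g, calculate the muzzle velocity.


v = sqrt(2*E/m) = sqrt(2*4683/0.042) = 472.2 m/s

472.2 m/s


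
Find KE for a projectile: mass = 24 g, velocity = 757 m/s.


E = 0.5*m*v^2 = 0.5*0.024*757^2 = 6877 J

6877 J


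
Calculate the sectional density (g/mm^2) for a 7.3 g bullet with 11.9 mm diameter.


SD = m/d^2 = 7.3/11.9^2 = 0.05155 g/mm^2

0.05155 g/mm^2


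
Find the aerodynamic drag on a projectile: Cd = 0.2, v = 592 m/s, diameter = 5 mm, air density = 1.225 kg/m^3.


A = pi*(d/2)^2 = pi*(5/2000)^2 = 1.96350e-05 m^2
Fd = 0.5*Cd*rho*A*v^2 = 0.5*0.2*1.225*1.96350e-05*592^2 = 0.843 N

0.843 N


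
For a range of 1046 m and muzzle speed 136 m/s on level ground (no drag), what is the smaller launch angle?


sin(2*theta) = R*g/v0^2 = 1046*9.81/136^2 = 0.554783, theta = arcsin(0.554783)/2 = 16.85°

16.85 degrees


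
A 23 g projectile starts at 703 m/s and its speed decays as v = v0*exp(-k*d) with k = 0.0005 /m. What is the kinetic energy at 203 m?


v = v0*exp(-k*d) = 703*exp(-0.0005*203) = 635.147 m/s
E = 0.5*m*v^2 = 0.5*0.023*635.147^2 = 4639 J

4639 J


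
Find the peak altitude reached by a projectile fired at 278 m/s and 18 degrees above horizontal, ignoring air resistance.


H = (v0*sin(theta))^2 / (2g) = (278*sin(18°))^2 / (2*9.81) = 376.1 m

376.1 m


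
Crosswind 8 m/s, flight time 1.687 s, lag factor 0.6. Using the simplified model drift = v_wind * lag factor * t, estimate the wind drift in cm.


drift = v_wind * lag * t = 8 * 0.6 * 1.687 = 8.0976 m ≈ 809.8 cm

809.8 cm


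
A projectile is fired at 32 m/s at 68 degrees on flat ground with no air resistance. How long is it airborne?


T = 2*v0*sin(theta)/g = 2*32*sin(68°)/9.81 = 6.049 s

6.049 s


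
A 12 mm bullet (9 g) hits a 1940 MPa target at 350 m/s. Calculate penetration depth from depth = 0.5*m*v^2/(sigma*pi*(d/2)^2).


A = pi*(d/2)^2 = pi*(12/2)^2 = 113.097 mm^2
E = 0.5*m*v^2 = 0.5*0.009*350^2 = 551.25 J
depth = E/(sigma*A) = 551.25 J / (1940 MPa * 113.097 mm^2) = 551.25/(1940 * 113.097) m = 0.00251243 m ≈ 2.512 mm

2.512 mm


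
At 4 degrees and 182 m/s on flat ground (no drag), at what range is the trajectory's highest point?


R = v0^2*sin(2*theta)/g = 182^2*sin(2*4°)/9.81 = 469.926 m
apex_dist = R/2 = 469.926/2 = 235 m

235 m


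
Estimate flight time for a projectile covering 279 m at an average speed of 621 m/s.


t = d/v = 279/621 = 0.4493 s

0.4493 s


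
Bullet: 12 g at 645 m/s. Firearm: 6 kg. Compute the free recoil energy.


v_r = m_p*v_p/m_gun = 0.012*645/6 = 1.29 m/s, E_r = 0.5*m_gun*v_r^2 = 0.5*6*1.29^2 = 4.992 J

4.992 J


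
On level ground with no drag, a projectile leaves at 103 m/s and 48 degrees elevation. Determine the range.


R = v0^2 * sin(2*theta) / g = 103^2 * sin(2*48°) / 9.81 = 1076 m

1076 m


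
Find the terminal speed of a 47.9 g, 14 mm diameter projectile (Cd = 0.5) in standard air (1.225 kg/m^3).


A = pi*(d/2)^2 = pi*(14/2000)^2 = 1.53938e-04 m^2
vt = sqrt(2mg/(Cd*rho*A)) = sqrt(2*0.0479*9.81/(0.5 * 1.225 * 1.53938e-04)) = 99.84 m/s

99.84 m/s


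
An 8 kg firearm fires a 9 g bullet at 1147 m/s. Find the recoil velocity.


v_recoil = m_p * v_p / m_gun = 0.009 * 1147 / 8 = 1.29 m/s

1.29 m/s


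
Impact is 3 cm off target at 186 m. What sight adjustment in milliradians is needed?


1 mrad subtends 1 cm per 10 m of range, so adj = error_cm / (dist_m / 10) = 3 / (186/10) = 0.1613 mrad

0.1613 mrad


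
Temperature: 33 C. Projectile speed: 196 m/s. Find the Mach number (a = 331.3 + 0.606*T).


a = 331.3 + 0.606*(33) = 351.298 m/s
M = v/a = 196/351.298 = 0.5579

0.5579
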